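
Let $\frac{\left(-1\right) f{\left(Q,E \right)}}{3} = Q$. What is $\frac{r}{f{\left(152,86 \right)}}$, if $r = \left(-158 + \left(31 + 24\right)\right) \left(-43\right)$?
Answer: $- \frac{4429}{456} \approx -9.7127$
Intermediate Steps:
$f{\left(Q,E \right)} = - 3 Q$
$r = 4429$ ($r = \left(-158 + 55\right) \left(-43\right) = \left(-103\right) \left(-43\right) = 4429$)
$\frac{r}{f{\left(152,86 \right)}} = \frac{4429}{\left(-3\right) 152} = \frac{4429}{-456} = 4429 \left(- \frac{1}{456}\right) = - \frac{4429}{456}$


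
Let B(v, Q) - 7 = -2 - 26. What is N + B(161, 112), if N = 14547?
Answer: 14526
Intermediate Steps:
B(v, Q) = -21 (B(v, Q) = 7 + (-2 - 26) = 7 - 28 = -21)
N + B(161, 112) = 14547 - 21 = 14526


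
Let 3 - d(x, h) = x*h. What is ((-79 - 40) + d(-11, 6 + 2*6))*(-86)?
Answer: -7052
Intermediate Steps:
d(x, h) = 3 - h*x (d(x, h) = 3 - x*h = 3 - h*x)
((-79 - 40) + d(-11, 6 + 2*6))*(-86) = ((-79 - 40) + (3 - 1*(6 + 2*6)*(-11)))*(-86) = (-119 + (3 - 1*(6 + 12)*(-11)))*(-86) = (-119 + (3 - 1*18*(-11)))*(-86) = (-119 + (3 + 198))*(-86) = (-119 + 201)*(-86) = 82*(-86) = -7052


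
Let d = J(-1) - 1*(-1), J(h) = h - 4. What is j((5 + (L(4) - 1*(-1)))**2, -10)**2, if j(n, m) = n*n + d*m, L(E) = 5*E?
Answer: 208863624256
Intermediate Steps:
J(h) = -4 + h
d = -4 (d = (-4 - 1) - 1*(-1) = -5 + 1 = -4)
j(n, m) = n**2 - 4*m (j(n, m) = n*n - 4*m = n**2 - 4*m)
j((5 + (L(4) - 1*(-1)))**2, -10)**2 = (((5 + (5*4 - 1*(-1)))**2)**2 - 4*(-10))**2 = (((5 + (20 + 1))**2)**2 + 40)**2 = (((5 + 21)**2)**2 + 40)**2 = ((26**2)**2 + 40)**2 = (676**2 + 40)**2 = (456976 + 40)**2 = 457016**2 = 208863624256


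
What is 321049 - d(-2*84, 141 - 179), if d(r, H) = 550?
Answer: 320499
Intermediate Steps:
321049 - d(-2*84, 141 - 179) = 321049 - 1*550 = 321049 - 550 = 320499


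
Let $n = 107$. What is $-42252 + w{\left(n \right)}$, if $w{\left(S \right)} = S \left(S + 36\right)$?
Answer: $-26951$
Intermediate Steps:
$w{\left(S \right)} = S \left(36 + S\right)$
$-42252 + w{\left(n \right)} = -42252 + 107 \left(36 + 107\right) = -42252 + 107 \cdot 143 = -42252 + 15301 = -26951$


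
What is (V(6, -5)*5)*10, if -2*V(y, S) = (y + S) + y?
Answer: -175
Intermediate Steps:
V(y, S) = -y - S/2 (V(y, S) = -((y + S) + y)/2 = -((S + y) + y)/2 = -(S + 2*y)/2 = -y - S/2)
(V(6, -5)*5)*10 = ((-1*6 - ½*(-5))*5)*10 = ((-6 + 5/2)*5)*10 = -7/2*5*10 = -35/2*10 = -175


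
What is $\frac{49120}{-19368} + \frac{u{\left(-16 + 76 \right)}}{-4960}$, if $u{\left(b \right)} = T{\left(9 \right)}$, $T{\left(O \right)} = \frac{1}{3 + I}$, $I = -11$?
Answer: $- \frac{243632779}{96065280} \approx -2.5361$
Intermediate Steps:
$T{\left(O \right)} = - \frac{1}{8}$ ($T{\left(O \right)} = \frac{1}{3 - 11} = \frac{1}{-8} = - \frac{1}{8}$)
$u{\left(b \right)} = - \frac{1}{8}$
$\frac{49120}{-19368} + \frac{u{\left(-16 + 76 \right)}}{-4960} = \frac{49120}{-19368} - \frac{1}{8 \left(-4960\right)} = 49120 \left(- \frac{1}{19368}\right) - - \frac{1}{39680} = - \frac{6140}{2421} + \frac{1}{39680} = - \frac{243632779}{96065280}$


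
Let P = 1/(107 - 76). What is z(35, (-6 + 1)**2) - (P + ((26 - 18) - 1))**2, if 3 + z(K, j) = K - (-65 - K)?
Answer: 79328/961 ≈ 82.547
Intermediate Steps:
P = 1/31 ≈ 0.032258
z(K, j) = 62 + 2*K (z(K, j) = -3 + (K - (-65 - K)) = -3 + (K + (65 + K)) = -3 + (65 + 2*K) = 62 + 2*K)
z(35, (-6 + 1)**2) - (P + ((26 - 18) - 1))**2 = (62 + 2*35) - (1/31 + ((26 - 18) - 1))**2 = (62 + 70) - (1/31 + (8 - 1))**2 = 132 - (1/31 + 7)**2 = 132 - (218/31)**2 = 132 - 1*47524/961 = 132 - 47524/961 = 79328/961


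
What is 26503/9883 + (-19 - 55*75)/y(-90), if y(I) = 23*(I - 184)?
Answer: 103988529/31141333 ≈ 3.3392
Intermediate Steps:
y(I) = -4232 + 23*I (y(I) = 23*(-184 + I) = -4232 + 23*I)
26503/9883 + (-19 - 55*75)/y(-90) = 26503/9883 + (-19 - 55*75)/(-4232 + 23*(-90)) = 26503*(1/9883) + (-19 - 4125)/(-4232 - 2070) = 26503/9883 - 4144/(-6302) = 26503/9883 - 4144*(-1/6302) = 26503/9883 + 2072/3151 = 103988529/31141333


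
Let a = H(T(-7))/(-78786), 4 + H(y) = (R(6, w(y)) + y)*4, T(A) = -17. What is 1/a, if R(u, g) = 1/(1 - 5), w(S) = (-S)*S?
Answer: 78786/73 ≈ 1079.3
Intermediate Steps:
w(S) = -S²
R(u, g) = -¼ (R(u, g) = 1/(-4) = -¼)
H(y) = -5 + 4*y (H(y) = -4 + (-¼ + y)*4 = -4 + (-1 + 4*y) = -5 + 4*y)
a = 73/78786 (a = (-5 + 4*(-17))/(-78786) = (-5 - 68)*(-1/78786) = -73*(-1/78786) = 73/78786 ≈ 0.00092656)
1/a = 1/(73/78786) = 78786/73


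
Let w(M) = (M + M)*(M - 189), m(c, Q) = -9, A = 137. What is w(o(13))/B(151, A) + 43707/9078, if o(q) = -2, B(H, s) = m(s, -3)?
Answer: -128279/1602 ≈ -80.074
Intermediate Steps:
B(H, s) = -9
w(M) = 2*M*(-189 + M) (w(M) = (2*M)*(-189 + M) = 2*M*(-189 + M))
w(o(13))/B(151, A) + 43707/9078 = (2*(-2)*(-189 - 2))/(-9) + 43707/9078 = (2*(-2)*(-191))*(-⅑) + 43707*(1/9078) = 764*(-⅑) + 857/178 = -764/9 + 857/178 = -128279/1602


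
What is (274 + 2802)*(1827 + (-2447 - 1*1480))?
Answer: -6459600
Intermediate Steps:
(274 + 2802)*(1827 + (-2447 - 1*1480)) = 3076*(1827 + (-2447 - 1480)) = 3076*(1827 - 3927) = 3076*(-2100) = -6459600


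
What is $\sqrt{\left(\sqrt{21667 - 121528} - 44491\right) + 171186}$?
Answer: $\sqrt{126695 + i \sqrt{99861}} \approx 355.94 + 0.444 i$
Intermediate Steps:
$\sqrt{\left(\sqrt{21667 - 121528} - 44491\right) + 171186} = \sqrt{\left(\sqrt{-99861} - 44491\right) + 171186} = \sqrt{\left(i \sqrt{99861} - 44491\right) + 171186} = \sqrt{\left(-44491 + i \sqrt{99861}\right) + 171186} = \sqrt{126695 + i \sqrt{99861}}$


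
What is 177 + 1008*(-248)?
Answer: -249807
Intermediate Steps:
177 + 1008*(-248) = 177 - 249984 = -249807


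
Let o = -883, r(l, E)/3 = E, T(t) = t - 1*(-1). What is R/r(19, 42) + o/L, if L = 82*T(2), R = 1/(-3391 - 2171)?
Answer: -103136207/28733292 ≈ -3.5894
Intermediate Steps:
T(t) = 1 + t (T(t) = t + 1 = 1 + t)
r(l, E) = 3*E
R = -1/5562 (R = 1/(-5562) = -1/5562 ≈ -0.00017979)
L = 246 (L = 82*(1 + 2) = 82*3 = 246)
R/r(19, 42) + o/L = -1/(5562*(3*42)) - 883/246 = -1/5562/126 - 883*1/246 = -1/5562*1/126 - 883/246 = -1/700812 - 883/246 = -103136207/28733292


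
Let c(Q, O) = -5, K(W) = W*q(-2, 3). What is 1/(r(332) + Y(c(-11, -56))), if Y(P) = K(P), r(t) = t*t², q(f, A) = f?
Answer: 1/36594378 ≈ 2.7327e-8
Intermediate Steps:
r(t) = t³
K(W) = -2*W (K(W) = W*(-2) = -2*W)
Y(P) = -2*P
1/(r(332) + Y(c(-11, -56))) = 1/(332³ - 2*(-5)) = 1/(36594368 + 10) = 1/36594378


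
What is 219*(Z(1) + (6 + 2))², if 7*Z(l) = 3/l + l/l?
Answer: 788400/49 ≈ 16090.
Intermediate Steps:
Z(l) = ⅐ + 3/(7*l) (Z(l) = (3/l + l/l)/7 = (3/l + 1)/7 = (1 + 3/l)/7 = ⅐ + 3/(7*l))
219*(Z(1) + (6 + 2))² = 219*((⅐)*(3 + 1)/1 + (6 + 2))² = 219*((⅐)*1*4 + 8)² = 219*(4/7 + 8)² = 219*(60/7)² = 219*(3600/49) = 788400/49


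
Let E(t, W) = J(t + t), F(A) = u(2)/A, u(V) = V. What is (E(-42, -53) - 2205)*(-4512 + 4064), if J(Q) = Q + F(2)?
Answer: 1025024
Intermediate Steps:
F(A) = 2/A
J(Q) = 1 + Q (J(Q) = Q + 2/2 = Q + 2*(½) = Q + 1 = 1 + Q)
E(t, W) = 1 + 2*t (E(t, W) = 1 + (t + t) = 1 + 2*t)
(E(-42, -53) - 2205)*(-4512 + 4064) = ((1 + 2*(-42)) - 2205)*(-4512 + 4064) = ((1 - 84) - 2205)*(-448) = (-83 - 2205)*(-448) = -2288*(-448) = 1025024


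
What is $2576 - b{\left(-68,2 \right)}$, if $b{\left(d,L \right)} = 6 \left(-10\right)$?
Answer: $2636$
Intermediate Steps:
$b{\left(d,L \right)} = -60$
$2576 - b{\left(-68,2 \right)} = 2576 - -60 = 2576 + 60 = 2636$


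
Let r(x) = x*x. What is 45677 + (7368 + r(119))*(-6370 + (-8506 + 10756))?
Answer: -88653803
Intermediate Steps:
r(x) = x²
45677 + (7368 + r(119))*(-6370 + (-8506 + 10756)) = 45677 + (7368 + 119²)*(-6370 + (-8506 + 10756)) = 45677 + (7368 + 14161)*(-6370 + 2250) = 45677 + 21529*(-4120) = 45677 - 88699480 = -88653803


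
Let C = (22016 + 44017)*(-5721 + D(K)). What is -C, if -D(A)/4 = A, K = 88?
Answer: 401018409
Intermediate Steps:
D(A) = -4*A
C = -401018409 (C = (22016 + 44017)*(-5721 - 4*88) = 66033*(-5721 - 352) = 66033*(-6073) = -401018409)
-C = -1*(-401018409) = 401018409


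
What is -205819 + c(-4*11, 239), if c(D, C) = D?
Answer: -205863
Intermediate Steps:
-205819 + c(-4*11, 239) = -205819 - 4*11 = -205819 - 44 = -205863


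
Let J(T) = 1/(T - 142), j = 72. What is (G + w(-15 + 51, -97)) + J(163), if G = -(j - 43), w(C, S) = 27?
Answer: -41/21 ≈ -1.9524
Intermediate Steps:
J(T) = 1/(-142 + T)
G = -29 (G = -(72 - 43) = -1*29 = -29)
(G + w(-15 + 51, -97)) + J(163) = (-29 + 27) + 1/(-142 + 163) = -2 + 1/21 = -41/21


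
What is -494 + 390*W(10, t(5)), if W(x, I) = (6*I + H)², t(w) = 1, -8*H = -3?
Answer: 491387/32 ≈ 15356.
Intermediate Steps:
H = 3/8 (H = -⅛*(-3) = 3/8 ≈ 0.37500)
W(x, I) = (3/8 + 6*I)² (W(x, I) = (6*I + 3/8)² = (3/8 + 6*I)²)
-494 + 390*W(10, t(5)) = -494 + 390*(9*(1 + 16*1)²/64) = -494 + 390*(9*(1 + 16)²/64) = -494 + 390*((9/64)*17²) = -494 + 390*((9/64)*289) = -494 + 390*(2601/64) = -494 + 507195/32 = 491387/32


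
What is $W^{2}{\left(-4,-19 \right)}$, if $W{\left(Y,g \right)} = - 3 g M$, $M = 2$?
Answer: $12996$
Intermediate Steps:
$W{\left(Y,g \right)} = - 6 g$ ($W{\left(Y,g \right)} = - 3 g 2 = - 6 g$)
$W^{2}{\left(-4,-19 \right)} = \left(\left(-6\right) \left(-19\right)\right)^{2} = 114^{2} = 12996$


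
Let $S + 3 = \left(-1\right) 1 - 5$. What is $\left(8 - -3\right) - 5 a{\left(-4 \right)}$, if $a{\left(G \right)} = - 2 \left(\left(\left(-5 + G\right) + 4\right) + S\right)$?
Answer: $-129$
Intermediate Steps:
$S = -9$ ($S = -3 - 6 = -9$)
$a{\left(G \right)} = 20 - 2 G$ ($a{\left(G \right)} = - 2 \left(\left(\left(-5 + G\right) + 4\right) - 9\right) = - 2 \left(\left(-1 + G\right) - 9\right) = - 2 \left(-10 + G\right) = 20 - 2 G$)
$\left(8 - -3\right) - 5 a{\left(-4 \right)} = \left(8 - -3\right) - 5 \left(20 - -8\right) = \left(8 + 3\right) - 5 \left(20 + 8\right) = 11 - 140 = -129$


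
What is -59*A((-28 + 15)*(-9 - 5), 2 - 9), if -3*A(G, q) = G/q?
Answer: -1534/3 ≈ -511.33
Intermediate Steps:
A(G, q) = -G/(3*q)
-59*A((-28 + 15)*(-9 - 5), 2 - 9) = -(-59)*(-28 + 15)*(-9 - 5)/(3*(2 - 9)) = -(-59)*(-13*(-14))/(3*(-7)) = -(-59)*182*(-1)/(3*7) = -59*26/3 = -1534/3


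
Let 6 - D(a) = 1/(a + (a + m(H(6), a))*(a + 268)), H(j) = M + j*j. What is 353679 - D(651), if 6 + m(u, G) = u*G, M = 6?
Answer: 9096718545793/25720704 ≈ 3.5367e+5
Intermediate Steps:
H(j) = 6 + j² (H(j) = 6 + j*j = 6 + j²)
m(u, G) = -6 + G*u (m(u, G) = -6 + u*G = -6 + G*u)
D(a) = 6 - 1/(a + (-6 + 43*a)*(268 + a)) (D(a) = 6 - 1/(a + (a + (-6 + a*(6 + 6²)))*(a + 268)) = 6 - 1/(a + (a + (-6 + a*(6 + 36)))*(268 + a)) = 6 - 1/(a + (a + (-6 + a*42))*(268 + a)) = 6 - 1/(a + (a + (-6 + 42*a))*(268 + a)) = 6 - 1/(a + (-6 + 43*a)*(268 + a)))
353679 - D(651) = 353679 - (-9649 + 258*651² + 69114*651)/(-1608 + 43*651² + 11519*651) = 353679 - (-9649 + 258*423801 + 44993214)/(-1608 + 43*423801 + 7498869) = 353679 - (-9649 + 109340658 + 44993214)/(-1608 + 18223443 + 7498869) = 353679 - 154324223/25720704 = 9096718545793/25720704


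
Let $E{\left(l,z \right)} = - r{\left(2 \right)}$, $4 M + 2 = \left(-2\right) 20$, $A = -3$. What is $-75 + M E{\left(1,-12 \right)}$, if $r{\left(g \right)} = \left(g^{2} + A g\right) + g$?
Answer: $-75$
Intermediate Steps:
$r{\left(g \right)} = g^{2} - 2 g$ ($r{\left(g \right)} = \left(g^{2} - 3 g\right) + g = g^{2} - 2 g$)
$M = - \frac{21}{2}$ ($M = - \frac{1}{2} + \frac{\left(-2\right) 20}{4} = - \frac{1}{2} + \frac{1}{4} \left(-40\right) = - \frac{1}{2} - 10 = - \frac{21}{2} \approx -10.5$)
$E{\left(l,z \right)} = 0$ ($E{\left(l,z \right)} = - 2 \left(-2 + 2\right) = - 2 \cdot 0 = \left(-1\right) 0 = 0$)
$-75 + M E{\left(1,-12 \right)} = -75 - 0 = -75 + 0 = -75$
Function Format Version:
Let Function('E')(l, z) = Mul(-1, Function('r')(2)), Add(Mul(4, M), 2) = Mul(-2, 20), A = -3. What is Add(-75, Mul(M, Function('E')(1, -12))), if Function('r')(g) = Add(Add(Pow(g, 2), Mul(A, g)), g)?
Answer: -75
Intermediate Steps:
Function('r')(g) = Add(Pow(g, 2), Mul(-2, g)) (Function('r')(g) = Add(Add(Pow(g, 2), Mul(-3, g)), g) = Add(Pow(g, 2), Mul(-2, g)))
M = Rational(-21, 2) (M = Add(Rational(-1, 2), Mul(Rational(1, 4), Mul(-2, 20))) = Add(Rational(-1, 2), Mul(Rational(1, 4), -40)) = Add(Rational(-1, 2), -10) = Rational(-21, 2) ≈ -10.500)
Function('E')(l, z) = 0 (Function('E')(l, z) = Mul(-1, Mul(2, Add(-2, 2))) = Mul(-1, Mul(2, 0)) = Mul(-1, 0) = 0)
Add(-75, Mul(M, Function('E')(1, -12))) = Add(-75, Mul(Rational(-21, 2), 0)) = Add(-75, 0) = -75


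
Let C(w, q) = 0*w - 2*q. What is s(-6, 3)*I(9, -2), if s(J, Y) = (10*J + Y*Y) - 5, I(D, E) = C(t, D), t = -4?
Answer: 1008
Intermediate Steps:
C(w, q) = -2*q (C(w, q) = 0 - 2*q = -2*q)
I(D, E) = -2*D
s(J, Y) = -5 + Y**2 + 10*J (s(J, Y) = (10*J + Y**2) - 5 = (Y**2 + 10*J) - 5 = -5 + Y**2 + 10*J)
s(-6, 3)*I(9, -2) = (-5 + 3**2 + 10*(-6))*(-2*9) = (-5 + 9 - 60)*(-18) = -56*(-18) = 1008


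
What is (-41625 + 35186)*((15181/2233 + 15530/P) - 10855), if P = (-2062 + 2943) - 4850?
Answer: 88471739899772/1266111 ≈ 6.9877e+7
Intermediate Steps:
P = -3969 (P = 881 - 4850 = -3969)
(-41625 + 35186)*((15181/2233 + 15530/P) - 10855) = (-41625 + 35186)*((15181/2233 + 15530/(-3969)) - 10855) = -6439*((15181*(1/2233) + 15530*(-1/3969)) - 10855) = -6439*((15181/2233 - 15530/3969) - 10855) = -6439*(3653557/1266111 - 10855) = -6439*(-13739981348/1266111) = 88471739899772/1266111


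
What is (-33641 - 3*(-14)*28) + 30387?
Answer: -2078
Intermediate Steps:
(-33641 - 3*(-14)*28) + 30387 = (-33641 + 42*28) + 30387 = (-33641 + 1176) + 30387 = -32465 + 30387 = -2078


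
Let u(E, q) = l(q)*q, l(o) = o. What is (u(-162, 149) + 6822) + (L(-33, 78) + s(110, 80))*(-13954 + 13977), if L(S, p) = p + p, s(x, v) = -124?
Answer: 29759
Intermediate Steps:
L(S, p) = 2*p
u(E, q) = q² (u(E, q) = q*q = q²)
(u(-162, 149) + 6822) + (L(-33, 78) + s(110, 80))*(-13954 + 13977) = (149² + 6822) + (2*78 - 124)*(-13954 + 13977) = (22201 + 6822) + (156 - 124)*23 = 29023 + 32*23 = 29023 + 736 = 29759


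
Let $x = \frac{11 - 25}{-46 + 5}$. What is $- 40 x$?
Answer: $- \frac{560}{41} \approx -13.659$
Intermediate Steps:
$x = \frac{14}{41}$ ($x = - \frac{14}{-41} = \left(-14\right) \left(- \frac{1}{41}\right) = \frac{14}{41} \approx 0.34146$)
$- 40 x = \left(-40\right) \frac{14}{41} = - \frac{560}{41}$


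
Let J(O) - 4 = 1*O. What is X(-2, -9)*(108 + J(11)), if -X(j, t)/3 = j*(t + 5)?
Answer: -2952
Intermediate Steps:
X(j, t) = -3*j*(5 + t) (X(j, t) = -3*j*(t + 5) = -3*j*(5 + t))
J(O) = 4 + O (J(O) = 4 + 1*O = 4 + O)
X(-2, -9)*(108 + J(11)) = (-3*(-2)*(5 - 9))*(108 + (4 + 11)) = (-3*(-2)*(-4))*(108 + 15) = -24*123 = -2952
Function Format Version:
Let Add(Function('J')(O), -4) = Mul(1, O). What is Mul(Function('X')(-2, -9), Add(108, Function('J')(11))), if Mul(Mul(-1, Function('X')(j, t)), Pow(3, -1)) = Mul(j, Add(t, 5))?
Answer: -2952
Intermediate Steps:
Function('X')(j, t) = Mul(-3, j, Add(5, t)) (Function('X')(j, t) = Mul(-3, Mul(j, Add(t, 5))) = Mul(-3, Mul(j, Add(5, t))) = Mul(-3, j, Add(5, t)))
Function('J')(O) = Add(4, O) (Function('J')(O) = Add(4, Mul(1, O)) = Add(4, O))
Mul(Function('X')(-2, -9), Add(108, Function('J')(11))) = Mul(Mul(-3, -2, Add(5, -9)), Add(108, Add(4, 11))) = Mul(Mul(-3, -2, -4), Add(108, 15)) = Mul(-24, 123) = -2952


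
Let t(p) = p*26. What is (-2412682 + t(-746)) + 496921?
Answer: -1935157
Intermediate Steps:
t(p) = 26*p
(-2412682 + t(-746)) + 496921 = (-2412682 + 26*(-746)) + 496921 = (-2412682 - 19396) + 496921 = -2432078 + 496921 = -1935157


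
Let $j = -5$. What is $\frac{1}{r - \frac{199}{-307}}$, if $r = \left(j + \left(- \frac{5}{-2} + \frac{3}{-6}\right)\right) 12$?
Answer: $- \frac{307}{10853} \approx -0.028287$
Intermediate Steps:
$r = -36$ ($r = \left(-5 + \left(- \frac{5}{-2} + \frac{3}{-6}\right)\right) 12 = \left(-5 + \left(\left(-5\right) \left(- \frac{1}{2}\right) + 3 \left(- \frac{1}{6}\right)\right)\right) 12 = \left(-5 + \left(\frac{5}{2} - \frac{1}{2}\right)\right) 12 = \left(-5 + 2\right) 12 = \left(-3\right) 12 = -36$)
$\frac{1}{r - \frac{199}{-307}} = \frac{1}{-36 - \frac{199}{-307}} = \frac{1}{-36 - - \frac{199}{307}} = \frac{1}{-36 + \frac{199}{307}} = \frac{1}{- \frac{10853}{307}} = - \frac{307}{10853}$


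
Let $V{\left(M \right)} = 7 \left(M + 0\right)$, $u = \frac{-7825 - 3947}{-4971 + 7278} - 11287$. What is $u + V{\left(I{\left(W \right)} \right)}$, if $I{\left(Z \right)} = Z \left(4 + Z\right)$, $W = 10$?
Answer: $- \frac{7930007}{769} \approx -10312.0$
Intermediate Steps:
$u = - \frac{8683627}{769}$ ($u = - \frac{11772}{2307} - 11287 = \left(-11772\right) \frac{1}{2307} - 11287 = - \frac{3924}{769} - 11287 = - \frac{8683627}{769} \approx -11292.0$)
$V{\left(M \right)} = 7 M$
$u + V{\left(I{\left(W \right)} \right)} = - \frac{8683627}{769} + 7 \cdot 10 \left(4 + 10\right) = - \frac{8683627}{769} + 7 \cdot 10 \cdot 14 = - \frac{8683627}{769} + 7 \cdot 140 = - \frac{8683627}{769} + 980 = - \frac{7930007}{769}$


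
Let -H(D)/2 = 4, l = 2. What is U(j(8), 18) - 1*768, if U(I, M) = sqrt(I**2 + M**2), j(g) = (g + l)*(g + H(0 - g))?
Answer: -750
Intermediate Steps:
H(D) = -8 (H(D) = -2*4 = -8)
j(g) = (-8 + g)*(2 + g) (j(g) = (g + 2)*(g - 8) = (2 + g)*(-8 + g) = (-8 + g)*(2 + g))
U(j(8), 18) - 1*768 = sqrt((-16 + 8**2 - 6*8)**2 + 18**2) - 1*768 = sqrt((-16 + 64 - 48)**2 + 324) - 768 = sqrt(0**2 + 324) - 768 = sqrt(0 + 324) - 768 = sqrt(324) - 768 = 18 - 768 = -750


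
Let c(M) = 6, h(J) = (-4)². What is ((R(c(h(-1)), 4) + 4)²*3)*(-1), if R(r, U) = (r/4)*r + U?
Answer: -867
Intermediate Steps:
h(J) = 16
R(r, U) = U + r²/4 (R(r, U) = (r*(¼))*r + U = (r/4)*r + U = r²/4 + U = U + r²/4)
((R(c(h(-1)), 4) + 4)²*3)*(-1) = (((4 + (¼)*6²) + 4)²*3)*(-1) = (((4 + (¼)*36) + 4)²*3)*(-1) = (((4 + 9) + 4)²*3)*(-1) = ((13 + 4)²*3)*(-1) = (17²*3)*(-1) = (289*3)*(-1) = 867*(-1) = -867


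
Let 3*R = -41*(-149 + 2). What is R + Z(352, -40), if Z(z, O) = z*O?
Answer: -12071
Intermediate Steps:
Z(z, O) = O*z
R = 2009 (R = (-41*(-149 + 2))/3 = (-41*(-147))/3 = (1/3)*6027 = 2009)
R + Z(352, -40) = 2009 - 40*352 = 2009 - 14080 = -12071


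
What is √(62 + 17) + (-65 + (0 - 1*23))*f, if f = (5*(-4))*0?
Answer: √79 ≈ 8.8882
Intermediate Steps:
f = 0 (f = -20*0 = 0)
√(62 + 17) + (-65 + (0 - 1*23))*f = √(62 + 17) + (-65 + (0 - 1*23))*0 = √79 + (-65 + (0 - 23))*0 = √79 + (-65 - 23)*0 = √79 - 88*0 = √79 + 0 = √79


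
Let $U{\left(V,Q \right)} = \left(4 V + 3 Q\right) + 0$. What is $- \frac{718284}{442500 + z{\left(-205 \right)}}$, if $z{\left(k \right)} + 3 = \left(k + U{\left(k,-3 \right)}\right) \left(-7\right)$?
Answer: $- \frac{42252}{26455} \approx -1.5971$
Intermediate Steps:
$U{\left(V,Q \right)} = 3 Q + 4 V$ ($U{\left(V,Q \right)} = \left(3 Q + 4 V\right) + 0 = 3 Q + 4 V$)
$z{\left(k \right)} = 60 - 35 k$ ($z{\left(k \right)} = -3 + \left(k + \left(3 \left(-3\right) + 4 k\right)\right) \left(-7\right) = -3 + \left(k + \left(-9 + 4 k\right)\right) \left(-7\right) = -3 + \left(-9 + 5 k\right) \left(-7\right) = -3 - \left(-63 + 35 k\right) = 60 - 35 k$)
$- \frac{718284}{442500 + z{\left(-205 \right)}} = - \frac{718284}{442500 + \left(60 - -7175\right)} = - \frac{718284}{442500 + \left(60 + 7175\right)} = - \frac{718284}{442500 + 7235} = - \frac{718284}{449735} = \left(-718284\right) \frac{1}{449735} = - \frac{42252}{26455}$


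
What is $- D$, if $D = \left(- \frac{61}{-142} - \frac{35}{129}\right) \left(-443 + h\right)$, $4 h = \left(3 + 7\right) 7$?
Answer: $\frac{2467049}{36636} \approx 67.339$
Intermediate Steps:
$h = \frac{35}{2}$ ($h = \frac{\left(3 + 7\right) 7}{4} = \frac{10 \cdot 7}{4} = \frac{1}{4} \cdot 70 = \frac{35}{2} \approx 17.5$)
$D = - \frac{2467049}{36636}$ ($D = \left(- \frac{61}{-142} - \frac{35}{129}\right) \left(-443 + \frac{35}{2}\right) = \left(\left(-61\right) \left(- \frac{1}{142}\right) - \frac{35}{129}\right) \left(- \frac{851}{2}\right) = \left(\frac{61}{142} - \frac{35}{129}\right) \left(- \frac{851}{2}\right) = \frac{2899}{18318} \left(- \frac{851}{2}\right) = - \frac{2467049}{36636} \approx -67.339$)
$- D = \left(-1\right) \left(- \frac{2467049}{36636}\right) = \frac{2467049}{36636}$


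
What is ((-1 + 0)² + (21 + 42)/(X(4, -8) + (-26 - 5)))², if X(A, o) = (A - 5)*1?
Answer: 961/1024 ≈ 0.93848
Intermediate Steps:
X(A, o) = -5 + A (X(A, o) = (-5 + A)*1 = -5 + A)
((-1 + 0)² + (21 + 42)/(X(4, -8) + (-26 - 5)))² = ((-1 + 0)² + (21 + 42)/((-5 + 4) + (-26 - 5)))² = ((-1)² + 63/(-1 - 31))² = (1 + 63/(-32))² = (1 + 63*(-1/32))² = (1 - 63/32)² = (-31/32)² = 961/1024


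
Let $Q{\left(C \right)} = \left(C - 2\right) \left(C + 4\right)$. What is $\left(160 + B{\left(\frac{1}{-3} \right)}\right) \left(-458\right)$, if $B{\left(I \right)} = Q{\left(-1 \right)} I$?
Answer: $-74654$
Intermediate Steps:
$Q{\left(C \right)} = \left(-2 + C\right) \left(4 + C\right)$
$B{\left(I \right)} = - 9 I$ ($B{\left(I \right)} = \left(-8 + \left(-1\right)^{2} + 2 \left(-1\right)\right) I = \left(-8 + 1 - 2\right) I = - 9 I$)
$\left(160 + B{\left(\frac{1}{-3} \right)}\right) \left(-458\right) = \left(160 - \frac{9}{-3}\right) \left(-458\right) = \left(160 - -3\right) \left(-458\right) = \left(160 + 3\right) \left(-458\right) = 163 \left(-458\right) = -74654$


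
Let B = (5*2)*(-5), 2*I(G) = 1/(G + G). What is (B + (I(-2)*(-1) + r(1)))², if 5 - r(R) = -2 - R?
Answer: 112225/64 ≈ 1753.5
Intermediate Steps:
r(R) = 7 + R (r(R) = 5 - (-2 - R) = 5 + (2 + R) = 7 + R)
I(G) = 1/(4*G) (I(G) = 1/(2*(G + G)) = 1/(2*((2*G))) = (1/(2*G))/2 = 1/(4*G))
B = -50 (B = 10*(-5) = -50)
(B + (I(-2)*(-1) + r(1)))² = (-50 + (((¼)/(-2))*(-1) + (7 + 1)))² = (-50 + (((¼)*(-½))*(-1) + 8))² = (-50 + (-⅛*(-1) + 8))² = (-50 + (⅛ + 8))² = (-50 + 65/8)² = (-335/8)² = 112225/64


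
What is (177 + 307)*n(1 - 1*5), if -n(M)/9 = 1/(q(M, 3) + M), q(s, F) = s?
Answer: 1089/2 ≈ 544.50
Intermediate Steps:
n(M) = -9/(2*M) (n(M) = -9/(M + M) = -9*1/(2*M) = -9/(2*M))
(177 + 307)*n(1 - 1*5) = (177 + 307)*(-9/(2*(1 - 1*5))) = 484*(-9/(2*(1 - 5))) = 484*(-9/2/(-4)) = 484*(-9/2*(-¼)) = 484*(9/8) = 1089/2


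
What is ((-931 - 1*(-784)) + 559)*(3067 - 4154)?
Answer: -447844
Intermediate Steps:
((-931 - 1*(-784)) + 559)*(3067 - 4154) = ((-931 + 784) + 559)*(-1087) = (-147 + 559)*(-1087) = 412*(-1087) = -447844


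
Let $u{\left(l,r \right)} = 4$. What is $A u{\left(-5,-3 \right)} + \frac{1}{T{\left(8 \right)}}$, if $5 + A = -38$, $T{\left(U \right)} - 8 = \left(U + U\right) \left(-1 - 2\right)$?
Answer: $- \frac{6881}{40} \approx -172.02$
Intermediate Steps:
$T{\left(U \right)} = 8 - 6 U$ ($T{\left(U \right)} = 8 + \left(U + U\right) \left(-1 - 2\right) = 8 + 2 U \left(-3\right) = 8 - 6 U$)
$A = -43$ ($A = -5 - 38 = -43$)
$A u{\left(-5,-3 \right)} + \frac{1}{T{\left(8 \right)}} = \left(-43\right) 4 + \frac{1}{8 - 48} = -172 + \frac{1}{8 - 48} = -172 + \frac{1}{-40} = -172 - \frac{1}{40} = - \frac{6881}{40}$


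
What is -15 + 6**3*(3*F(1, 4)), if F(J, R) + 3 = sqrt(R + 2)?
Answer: -1959 + 648*sqrt(6) ≈ -371.73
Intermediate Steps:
F(J, R) = -3 + sqrt(2 + R) (F(J, R) = -3 + sqrt(R + 2) = -3 + sqrt(2 + R))
-15 + 6**3*(3*F(1, 4)) = -15 + 6**3*(3*(-3 + sqrt(2 + 4))) = -15 + 216*(3*(-3 + sqrt(6))) = -15 + 216*(-9 + 3*sqrt(6)) = -15 + (-1944 + 648*sqrt(6)) = -1959 + 648*sqrt(6)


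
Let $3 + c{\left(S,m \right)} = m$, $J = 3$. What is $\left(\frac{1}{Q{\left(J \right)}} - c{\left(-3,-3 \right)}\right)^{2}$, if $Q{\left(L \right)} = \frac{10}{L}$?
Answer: $\frac{3969}{100} \approx 39.69$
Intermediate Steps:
$c{\left(S,m \right)} = -3 + m$
$\left(\frac{1}{Q{\left(J \right)}} - c{\left(-3,-3 \right)}\right)^{2} = \left(\frac{1}{10 \cdot \frac{1}{3}} - \left(-3 - 3\right)\right)^{2} = \left(\frac{1}{10 \cdot \frac{1}{3}} - -6\right)^{2} = \left(\frac{1}{\frac{10}{3}} + 6\right)^{2} = \left(\frac{3}{10} + 6\right)^{2} = \left(\frac{63}{10}\right)^{2} = \frac{3969}{100}$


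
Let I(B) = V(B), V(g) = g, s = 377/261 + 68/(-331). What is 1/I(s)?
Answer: 2979/3691 ≈ 0.80710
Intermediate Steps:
s = 3691/2979 (s = 377*(1/261) + 68*(-1/331) = 13/9 - 68/331 = 3691/2979 ≈ 1.2390)
I(B) = B
1/I(s) = 1/(3691/2979) = 2979/3691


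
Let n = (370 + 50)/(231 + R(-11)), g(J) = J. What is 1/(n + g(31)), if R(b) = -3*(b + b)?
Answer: 99/3209 ≈ 0.030851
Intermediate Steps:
R(b) = -6*b
n = 140/99 (n = (370 + 50)/(231 - 6*(-11)) = 420/(231 + 66) = 420/297 = 420*(1/297) = 140/99 ≈ 1.4141)
1/(n + g(31)) = 1/(140/99 + 31) = 1/(3209/99) = 99/3209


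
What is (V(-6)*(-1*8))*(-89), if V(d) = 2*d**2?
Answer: 51264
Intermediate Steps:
(V(-6)*(-1*8))*(-89) = ((2*(-6)**2)*(-1*8))*(-89) = ((2*36)*(-8))*(-89) = (72*(-8))*(-89) = -576*(-89) = 51264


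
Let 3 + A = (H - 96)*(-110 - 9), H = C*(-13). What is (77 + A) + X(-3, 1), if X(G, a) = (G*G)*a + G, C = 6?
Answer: 20786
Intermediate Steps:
H = -78 (H = 6*(-13) = -78)
X(G, a) = G + a*G² (X(G, a) = G²*a + G = a*G² + G = G + a*G²)
A = 20703 (A = -3 + (-78 - 96)*(-110 - 9) = -3 - 174*(-119) = -3 + 20706 = 20703)
(77 + A) + X(-3, 1) = (77 + 20703) - 3*(1 - 3*1) = 20780 - 3*(1 - 3) = 20780 - 3*(-2) = 20780 + 6 = 20786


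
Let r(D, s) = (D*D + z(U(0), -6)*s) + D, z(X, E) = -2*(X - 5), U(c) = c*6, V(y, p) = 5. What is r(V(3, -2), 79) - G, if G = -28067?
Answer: 28887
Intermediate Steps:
U(c) = 6*c
z(X, E) = 10 - 2*X (z(X, E) = -2*(-5 + X) = 10 - 2*X)
r(D, s) = D + D**2 + 10*s (r(D, s) = (D*D + (10 - 12*0)*s) + D = (D**2 + (10 - 2*0)*s) + D = (D**2 + (10 + 0)*s) + D = (D**2 + 10*s) + D = D + D**2 + 10*s)
r(V(3, -2), 79) - G = (5 + 5**2 + 10*79) - 1*(-28067) = (5 + 25 + 790) + 28067 = 820 + 28067 = 28887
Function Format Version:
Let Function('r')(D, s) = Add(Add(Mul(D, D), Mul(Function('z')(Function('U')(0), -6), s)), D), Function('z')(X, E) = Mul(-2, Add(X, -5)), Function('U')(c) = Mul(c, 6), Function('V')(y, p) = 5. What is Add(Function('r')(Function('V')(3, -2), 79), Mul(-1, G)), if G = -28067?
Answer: 28887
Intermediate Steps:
Function('U')(c) = Mul(6, c)
Function('z')(X, E) = Add(10, Mul(-2, X)) (Function('z')(X, E) = Mul(-2, Add(-5, X)) = Add(10, Mul(-2, X)))
Function('r')(D, s) = Add(D, Pow(D, 2), Mul(10, s)) (Function('r')(D, s) = Add(Add(Mul(D, D), Mul(Add(10, Mul(-2, Mul(6, 0))), s)), D) = Add(Add(Pow(D, 2), Mul(Add(10, Mul(-2, 0)), s)), D) = Add(Add(Pow(D, 2), Mul(Add(10, 0), s)), D) = Add(Add(Pow(D, 2), Mul(10, s)), D) = Add(D, Pow(D, 2), Mul(10, s)))
Add(Function('r')(Function('V')(3, -2), 79), Mul(-1, G)) = Add(Add(5, Pow(5, 2), Mul(10, 79)), Mul(-1, -28067)) = Add(Add(5, 25, 790), 28067) = Add(820, 28067) = 28887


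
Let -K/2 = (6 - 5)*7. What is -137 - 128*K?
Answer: 1655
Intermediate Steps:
K = -14 (K = -2*(6 - 5)*7 = -2*7 = -14)
-137 - 128*K = -137 - 128*(-14) = -137 + 1792 = 1655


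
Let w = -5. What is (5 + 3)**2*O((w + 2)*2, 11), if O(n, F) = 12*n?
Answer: -4608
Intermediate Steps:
(5 + 3)**2*O((w + 2)*2, 11) = (5 + 3)**2*(12*((-5 + 2)*2)) = 8**2*(12*(-3*2)) = 64*(12*(-6)) = 64*(-72) = -4608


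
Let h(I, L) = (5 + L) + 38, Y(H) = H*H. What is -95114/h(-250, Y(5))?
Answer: -47557/34 ≈ -1398.7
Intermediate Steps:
Y(H) = H**2
h(I, L) = 43 + L
-95114/h(-250, Y(5)) = -95114/(43 + 5**2) = -95114/(43 + 25) = -95114/68 = -95114*1/68 = -47557/34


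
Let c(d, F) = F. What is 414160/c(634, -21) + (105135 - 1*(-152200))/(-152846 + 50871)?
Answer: -8447874007/428295 ≈ -19724.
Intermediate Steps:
414160/c(634, -21) + (105135 - 1*(-152200))/(-152846 + 50871) = 414160/(-21) + (105135 - 1*(-152200))/(-152846 + 50871) = 414160*(-1/21) + (105135 + 152200)/(-101975) = -414160/21 + 257335*(-1/101975) = -414160/21 - 51467/20395 = -8447874007/428295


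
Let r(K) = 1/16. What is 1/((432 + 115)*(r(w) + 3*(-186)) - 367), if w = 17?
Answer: -16/4888941 ≈ -3.2727e-6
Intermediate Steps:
r(K) = 1/16
1/((432 + 115)*(r(w) + 3*(-186)) - 367) = 1/((432 + 115)*(1/16 + 3*(-186)) - 367) = 1/(547*(1/16 - 558) - 367) = 1/(547*(-8927/16) - 367) = 1/(-4883069/16 - 367) = 1/(-4888941/16) = -16/4888941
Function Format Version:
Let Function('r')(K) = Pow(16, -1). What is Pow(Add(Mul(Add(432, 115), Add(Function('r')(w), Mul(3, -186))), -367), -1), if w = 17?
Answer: Rational(-16, 4888941) ≈ -3.2727e-6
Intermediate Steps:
Function('r')(K) = Rational(1, 16)
Pow(Add(Mul(Add(432, 115), Add(Function('r')(w), Mul(3, -186))), -367), -1) = Pow(Add(Mul(Add(432, 115), Add(Rational(1, 16), Mul(3, -186))), -367), -1) = Pow(Add(Mul(547, Add(Rational(1, 16), -558)), -367), -1) = Pow(Add(Mul(547, Rational(-8927, 16)), -367), -1) = Pow(Add(Rational(-4883069, 16), -367), -1) = Pow(Rational(-4888941, 16), -1) = Rational(-16, 4888941)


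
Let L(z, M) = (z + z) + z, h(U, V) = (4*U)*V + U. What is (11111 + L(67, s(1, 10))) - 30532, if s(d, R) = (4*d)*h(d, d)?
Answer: -19220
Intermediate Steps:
h(U, V) = U + 4*U*V (h(U, V) = 4*U*V + U = U + 4*U*V)
s(d, R) = 4*d**2*(1 + 4*d) (s(d, R) = (4*d)*(d*(1 + 4*d)) = 4*d**2*(1 + 4*d))
L(z, M) = 3*z (L(z, M) = 2*z + z = 3*z)
(11111 + L(67, s(1, 10))) - 30532 = (11111 + 3*67) - 30532 = (11111 + 201) - 30532 = 11312 - 30532 = -19220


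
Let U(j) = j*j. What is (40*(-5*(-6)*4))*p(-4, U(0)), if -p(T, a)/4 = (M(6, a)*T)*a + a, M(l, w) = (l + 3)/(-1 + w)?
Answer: 0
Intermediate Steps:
M(l, w) = (3 + l)/(-1 + w)
U(j) = j²
p(T, a) = -4*a - 36*T*a/(-1 + a) (p(T, a) = -4*((((3 + 6)/(-1 + a))*T)*a + a) = -4*(((9/(-1 + a))*T)*a + a) = -4*((9*T/(-1 + a))*a + a) = -4*(9*T*a/(-1 + a) + a) = -4*(a + 9*T*a/(-1 + a)) = -4*a - 36*T*a/(-1 + a))
(40*(-5*(-6)*4))*p(-4, U(0)) = (40*(-5*(-6)*4))*(4*0²*(1 - 1*0² - 9*(-4))/(-1 + 0²)) = (40*(30*4))*(4*0*(1 - 1*0 + 36)/(-1 + 0)) = (40*120)*(4*0*(1 + 0 + 36)/(-1)) = 4800*(4*0*(-1)*37) = 4800*0 = 0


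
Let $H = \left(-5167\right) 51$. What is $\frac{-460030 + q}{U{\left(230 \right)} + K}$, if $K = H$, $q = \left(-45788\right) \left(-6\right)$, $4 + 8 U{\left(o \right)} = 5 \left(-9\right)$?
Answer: $\frac{1482416}{2108185} \approx 0.70317$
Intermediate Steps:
$H = -263517$
$U{\left(o \right)} = - \frac{49}{8}$ ($U{\left(o \right)} = - \frac{1}{2} + \frac{5 \left(-9\right)}{8} = - \frac{1}{2} + \frac{1}{8} \left(-45\right) = - \frac{1}{2} - \frac{45}{8} = - \frac{49}{8}$)
$q = 274728$
$K = -263517$
$\frac{-460030 + q}{U{\left(230 \right)} + K} = \frac{-460030 + 274728}{- \frac{49}{8} - 263517} = - \frac{185302}{- \frac{2108185}{8}} = \left(-185302\right) \left(- \frac{8}{2108185}\right) = \frac{1482416}{2108185}$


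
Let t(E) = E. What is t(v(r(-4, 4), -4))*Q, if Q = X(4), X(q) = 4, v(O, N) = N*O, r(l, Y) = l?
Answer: 64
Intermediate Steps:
Q = 4
t(v(r(-4, 4), -4))*Q = -4*(-4)*4 = 16*4 = 64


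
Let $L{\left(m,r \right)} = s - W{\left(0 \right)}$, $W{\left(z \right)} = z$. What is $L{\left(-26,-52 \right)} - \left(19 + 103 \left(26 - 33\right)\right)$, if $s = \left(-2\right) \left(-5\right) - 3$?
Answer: $709$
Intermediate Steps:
$s = 7$ ($s = 10 - 3 = 7$)
$L{\left(m,r \right)} = 7$ ($L{\left(m,r \right)} = 7 - 0 = 7 + 0 = 7$)
$L{\left(-26,-52 \right)} - \left(19 + 103 \left(26 - 33\right)\right) = 7 - \left(19 + 103 \left(26 - 33\right)\right) = 7 - -702 = 7 + \left(-19 + 721\right) = 7 + 702 = 709$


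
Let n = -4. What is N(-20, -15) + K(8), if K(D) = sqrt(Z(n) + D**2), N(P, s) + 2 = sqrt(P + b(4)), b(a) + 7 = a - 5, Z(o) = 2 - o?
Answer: -2 + sqrt(70) + 2*I*sqrt(7) ≈ 6.3666 + 5.2915*I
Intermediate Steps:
b(a) = -12 + a (b(a) = -7 + (a - 5) = -7 + (-5 + a) = -12 + a)
N(P, s) = -2 + sqrt(-8 + P) (N(P, s) = -2 + sqrt(P + (-12 + 4)) = -2 + sqrt(P - 8) = -2 + sqrt(-8 + P))
K(D) = sqrt(6 + D**2) (K(D) = sqrt((2 - 1*(-4)) + D**2) = sqrt((2 + 4) + D**2) = sqrt(6 + D**2))
N(-20, -15) + K(8) = (-2 + sqrt(-8 - 20)) + sqrt(6 + 8**2) = (-2 + sqrt(-28)) + sqrt(6 + 64) = (-2 + 2*I*sqrt(7)) + sqrt(70) = -2 + sqrt(70) + 2*I*sqrt(7)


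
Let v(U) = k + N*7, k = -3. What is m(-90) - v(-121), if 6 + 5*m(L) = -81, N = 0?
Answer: -72/5 ≈ -14.400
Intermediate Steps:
m(L) = -87/5 (m(L) = -6/5 + (⅕)*(-81) = -6/5 - 81/5 = -87/5)
v(U) = -3 (v(U) = -3 + 0*7 = -3 + 0 = -3)
m(-90) - v(-121) = -87/5 - 1*(-3) = -87/5 + 3 = -72/5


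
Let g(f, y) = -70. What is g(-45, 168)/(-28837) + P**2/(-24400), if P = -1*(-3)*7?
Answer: -11009117/703622800 ≈ -0.015646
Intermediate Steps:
P = 21 (P = 3*7 = 21)
g(-45, 168)/(-28837) + P**2/(-24400) = -70/(-28837) + 21**2/(-24400) = -70*(-1/28837) + 441*(-1/24400) = 70/28837 - 441/24400 = -11009117/703622800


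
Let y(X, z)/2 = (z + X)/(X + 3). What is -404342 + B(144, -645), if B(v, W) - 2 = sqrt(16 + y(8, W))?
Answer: -404340 + 3*I*sqrt(1342)/11 ≈ -4.0434e+5 + 9.9909*I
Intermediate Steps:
y(X, z) = 2*(X + z)/(3 + X) (y(X, z) = 2*((z + X)/(X + 3)) = 2*((X + z)/(3 + X)) = 2*(X + z)/(3 + X))
B(v, W) = 2 + sqrt(192/11 + 2*W/11) (B(v, W) = 2 + sqrt(16 + 2*(8 + W)/(3 + 8)) = 2 + sqrt(16 + 2*(8 + W)/11) = 2 + sqrt(16 + 2*(1/11)*(8 + W)) = 2 + sqrt(16 + (16/11 + 2*W/11)) = 2 + sqrt(192/11 + 2*W/11))
-404342 + B(144, -645) = -404342 + (2 + sqrt(2112 + 22*(-645))/11) = -404342 + (2 + sqrt(2112 - 14190)/11) = -404342 + (2 + sqrt(-12078)/11) = -404342 + (2 + (3*I*sqrt(1342))/11) = -404342 + (2 + 3*I*sqrt(1342)/11) = -404340 + 3*I*sqrt(1342)/11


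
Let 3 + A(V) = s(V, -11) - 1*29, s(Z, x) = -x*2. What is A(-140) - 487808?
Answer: -487818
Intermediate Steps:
s(Z, x) = -2*x
A(V) = -10 (A(V) = -3 + (-2*(-11) - 1*29) = -3 + (22 - 29) = -3 - 7 = -10)
A(-140) - 487808 = -10 - 487808 = -487818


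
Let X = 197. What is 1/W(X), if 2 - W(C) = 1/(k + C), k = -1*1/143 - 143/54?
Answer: 1500731/2993740 ≈ 0.50129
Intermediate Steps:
k = -20503/7722 (k = -1*1/143 - 143*1/54 = -1/143 - 143/54 = -20503/7722 ≈ -2.6551)
W(C) = 2 - 1/(-20503/7722 + C)
1/W(X) = 1/(4*(-12182 + 3861*197)/(-20503 + 7722*197)) = 1/(4*(-12182 + 760617)/(-20503 + 1521234)) = 1/(4*748435/1500731) = 1/(4*(1/1500731)*748435) = 1/(2993740/1500731) = 1500731/2993740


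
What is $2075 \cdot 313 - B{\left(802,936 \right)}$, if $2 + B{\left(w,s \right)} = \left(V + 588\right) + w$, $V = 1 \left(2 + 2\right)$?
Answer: $648083$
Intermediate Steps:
$V = 4$ ($V = 1 \cdot 4 = 4$)
$B{\left(w,s \right)} = 590 + w$ ($B{\left(w,s \right)} = -2 + \left(\left(4 + 588\right) + w\right) = -2 + \left(592 + w\right) = 590 + w$)
$2075 \cdot 313 - B{\left(802,936 \right)} = 2075 \cdot 313 - \left(590 + 802\right) = 649475 - 1392 = 648083$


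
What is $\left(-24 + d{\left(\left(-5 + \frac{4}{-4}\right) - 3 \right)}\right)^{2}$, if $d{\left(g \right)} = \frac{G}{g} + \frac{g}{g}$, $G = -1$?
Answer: $\frac{42436}{81} \approx 523.9$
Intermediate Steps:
$d{\left(g \right)} = 1 - \frac{1}{g}$ ($d{\left(g \right)} = - \frac{1}{g} + \frac{g}{g} = - \frac{1}{g} + 1 = 1 - \frac{1}{g}$)
$\left(-24 + d{\left(\left(-5 + \frac{4}{-4}\right) - 3 \right)}\right)^{2} = \left(-24 + \frac{-1 - \left(8 + 1\right)}{\left(-5 + \frac{4}{-4}\right) - 3}\right)^{2} = \left(-24 + \frac{-1 + \left(\left(-5 + 4 \left(- \frac{1}{4}\right)\right) - 3\right)}{\left(-5 + 4 \left(- \frac{1}{4}\right)\right) - 3}\right)^{2} = \left(-24 + \frac{-1 - 9}{\left(-5 - 1\right) - 3}\right)^{2} = \left(-24 + \frac{-1 - 9}{-6 - 3}\right)^{2} = \left(-24 + \frac{-1 - 9}{-9}\right)^{2} = \left(-24 - - \frac{10}{9}\right)^{2} = \left(-24 + \frac{10}{9}\right)^{2} = \left(- \frac{206}{9}\right)^{2} = \frac{42436}{81}$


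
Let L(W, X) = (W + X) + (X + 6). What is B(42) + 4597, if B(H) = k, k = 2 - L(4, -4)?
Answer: 4597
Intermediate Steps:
L(W, X) = 6 + W + 2*X (L(W, X) = (W + X) + (6 + X) = 6 + W + 2*X)
k = 0 (k = 2 - (6 + 4 + 2*(-4)) = 2 - (6 + 4 - 8) = 2 - 1*2 = 2 - 2 = 0)
B(H) = 0
B(42) + 4597 = 0 + 4597 = 4597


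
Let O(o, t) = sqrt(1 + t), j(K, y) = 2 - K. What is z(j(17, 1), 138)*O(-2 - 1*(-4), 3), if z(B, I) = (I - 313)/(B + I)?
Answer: -350/123 ≈ -2.8455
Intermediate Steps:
z(B, I) = (-313 + I)/(B + I)
z(j(17, 1), 138)*O(-2 - 1*(-4), 3) = ((-313 + 138)/((2 - 1*17) + 138))*sqrt(1 + 3) = (-175/((2 - 17) + 138))*sqrt(4) = (-175/(-15 + 138))*2 = (-175/123)*2 = ((1/123)*(-175))*2 = -175/123*2 = -350/123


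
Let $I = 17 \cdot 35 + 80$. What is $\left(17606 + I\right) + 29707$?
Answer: $47988$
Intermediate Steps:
$I = 675$ ($I = 595 + 80 = 675$)
$\left(17606 + I\right) + 29707 = \left(17606 + 675\right) + 29707 = 18281 + 29707 = 47988$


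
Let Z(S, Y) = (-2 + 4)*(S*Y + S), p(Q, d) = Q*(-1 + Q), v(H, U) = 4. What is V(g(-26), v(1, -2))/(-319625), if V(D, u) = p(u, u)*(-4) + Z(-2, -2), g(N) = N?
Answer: 44/319625 ≈ 0.00013766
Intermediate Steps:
Z(S, Y) = 2*S + 2*S*Y (Z(S, Y) = 2*(S + S*Y) = 2*S + 2*S*Y)
V(D, u) = 4 - 4*u*(-1 + u) (V(D, u) = (u*(-1 + u))*(-4) + 2*(-2)*(1 - 2) = -4*u*(-1 + u) + 2*(-2)*(-1) = -4*u*(-1 + u) + 4 = 4 - 4*u*(-1 + u))
V(g(-26), v(1, -2))/(-319625) = (4 - 4*4*(-1 + 4))/(-319625) = (4 - 4*4*3)*(-1/319625) = (4 - 48)*(-1/319625) = -44*(-1/319625) = 44/319625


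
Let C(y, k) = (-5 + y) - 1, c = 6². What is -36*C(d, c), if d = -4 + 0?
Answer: 360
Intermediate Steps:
d = -4
c = 36
C(y, k) = -6 + y
-36*C(d, c) = -36*(-6 - 4) = -36*(-10) = 360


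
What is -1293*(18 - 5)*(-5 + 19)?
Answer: -235326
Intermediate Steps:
-1293*(18 - 5)*(-5 + 19) = -16809*14 = -1293*182 = -235326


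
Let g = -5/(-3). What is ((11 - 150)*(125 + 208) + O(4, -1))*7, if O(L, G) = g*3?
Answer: -323974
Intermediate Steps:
g = 5/3 (g = -5*(-1/3) = 5/3 ≈ 1.6667)
O(L, G) = 5 (O(L, G) = (5/3)*3 = 5)
((11 - 150)*(125 + 208) + O(4, -1))*7 = ((11 - 150)*(125 + 208) + 5)*7 = (-139*333 + 5)*7 = (-46287 + 5)*7 = -46282*7 = -323974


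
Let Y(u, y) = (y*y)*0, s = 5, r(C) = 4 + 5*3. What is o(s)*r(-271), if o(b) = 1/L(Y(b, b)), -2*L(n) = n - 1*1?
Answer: 38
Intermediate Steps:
r(C) = 19 (r(C) = 4 + 15 = 19)
Y(u, y) = 0 (Y(u, y) = y²*0 = 0)
L(n) = ½ - n/2 (L(n) = -(n - 1*1)/2 = -(n - 1)/2 = -(-1 + n)/2 = ½ - n/2)
o(b) = 2 (o(b) = 1/(½ - ½*0) = 1/(½ + 0) = 1/(½) = 2)
o(s)*r(-271) = 2*19 = 38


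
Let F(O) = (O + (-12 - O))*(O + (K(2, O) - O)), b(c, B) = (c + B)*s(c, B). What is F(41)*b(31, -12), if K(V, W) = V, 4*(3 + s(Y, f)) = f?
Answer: 2736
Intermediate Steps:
s(Y, f) = -3 + f/4
b(c, B) = (-3 + B/4)*(B + c) (b(c, B) = (c + B)*(-3 + B/4) = (B + c)*(-3 + B/4) = (-3 + B/4)*(B + c))
F(O) = -24 (F(O) = (O + (-12 - O))*(O + (2 - O)) = -12*2 = -24)
F(41)*b(31, -12) = -6*(-12 - 12)*(-12 + 31) = -6*(-24)*19 = -24*(-114) = 2736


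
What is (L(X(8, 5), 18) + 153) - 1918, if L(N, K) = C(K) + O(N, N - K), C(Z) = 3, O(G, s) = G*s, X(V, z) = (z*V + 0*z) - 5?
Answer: -1167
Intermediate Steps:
X(V, z) = -5 + V*z (X(V, z) = (V*z + 0) - 5 = V*z - 5 = -5 + V*z)
L(N, K) = 3 + N*(N - K)
(L(X(8, 5), 18) + 153) - 1918 = ((3 - (-5 + 8*5)*(18 - (-5 + 8*5))) + 153) - 1918 = ((3 - (-5 + 40)*(18 - (-5 + 40))) + 153) - 1918 = ((3 - 1*35*(18 - 1*35)) + 153) - 1918 = ((3 - 1*35*(18 - 35)) + 153) - 1918 = ((3 - 1*35*(-17)) + 153) - 1918 = ((3 + 595) + 153) - 1918 = (598 + 153) - 1918 = 751 - 1918 = -1167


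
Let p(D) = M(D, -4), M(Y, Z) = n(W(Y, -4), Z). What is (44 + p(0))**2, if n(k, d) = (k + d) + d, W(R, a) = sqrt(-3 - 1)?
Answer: 1292 + 144*I ≈ 1292.0 + 144.0*I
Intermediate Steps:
W(R, a) = 2*I (W(R, a) = sqrt(-4) = 2*I)
n(k, d) = k + 2*d (n(k, d) = (d + k) + d = k + 2*d)
M(Y, Z) = 2*I + 2*Z
p(D) = -8 + 2*I (p(D) = 2*I + 2*(-4) = 2*I - 8 = -8 + 2*I)
(44 + p(0))**2 = (44 + (-8 + 2*I))**2 = (36 + 2*I)**2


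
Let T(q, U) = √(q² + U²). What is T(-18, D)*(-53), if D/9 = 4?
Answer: -954*√5 ≈ -2133.2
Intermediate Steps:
D = 36 (D = 9*4 = 36)
T(q, U) = √(U² + q²)
T(-18, D)*(-53) = √(36² + (-18)²)*(-53) = √(1296 + 324)*(-53) = √1620*(-53) = (18*√5)*(-53) = -954*√5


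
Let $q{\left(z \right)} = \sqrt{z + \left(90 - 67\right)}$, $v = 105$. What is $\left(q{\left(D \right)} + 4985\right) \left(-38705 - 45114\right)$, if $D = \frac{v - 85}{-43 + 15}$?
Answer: $-417837715 - \frac{167638 \sqrt{273}}{7} \approx -4.1823 \cdot 10^{8}$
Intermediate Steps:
$D = - \frac{5}{7}$ ($D = \frac{105 - 85}{-43 + 15} = \frac{20}{-28} = 20 \left(- \frac{1}{28}\right) = - \frac{5}{7} \approx -0.71429$)
$q{\left(z \right)} = \sqrt{23 + z}$ ($q{\left(z \right)} = \sqrt{z + 23} = \sqrt{23 + z}$)
$\left(q{\left(D \right)} + 4985\right) \left(-38705 - 45114\right) = \left(\sqrt{23 - \frac{5}{7}} + 4985\right) \left(-38705 - 45114\right) = \left(\sqrt{\frac{156}{7}} + 4985\right) \left(-83819\right) = \left(\frac{2 \sqrt{273}}{7} + 4985\right) \left(-83819\right) = \left(4985 + \frac{2 \sqrt{273}}{7}\right) \left(-83819\right) = -417837715 - \frac{167638 \sqrt{273}}{7}$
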